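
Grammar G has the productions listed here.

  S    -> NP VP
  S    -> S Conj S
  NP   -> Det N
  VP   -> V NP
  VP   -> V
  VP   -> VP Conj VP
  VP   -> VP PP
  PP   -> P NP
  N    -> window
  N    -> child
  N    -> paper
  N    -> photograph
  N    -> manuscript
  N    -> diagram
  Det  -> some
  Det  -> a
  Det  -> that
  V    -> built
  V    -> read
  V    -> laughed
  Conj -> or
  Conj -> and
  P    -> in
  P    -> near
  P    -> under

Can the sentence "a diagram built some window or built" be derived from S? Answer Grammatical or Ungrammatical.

Grammatical

[S [NP [Det a] [N diagram]] [VP [VP [V built] [NP [Det some] [N window]]] [Conj or] [VP [V built]]]]
Every word is introduced by a lexical rule and the phrasal rules combine the resulting categories into a single S.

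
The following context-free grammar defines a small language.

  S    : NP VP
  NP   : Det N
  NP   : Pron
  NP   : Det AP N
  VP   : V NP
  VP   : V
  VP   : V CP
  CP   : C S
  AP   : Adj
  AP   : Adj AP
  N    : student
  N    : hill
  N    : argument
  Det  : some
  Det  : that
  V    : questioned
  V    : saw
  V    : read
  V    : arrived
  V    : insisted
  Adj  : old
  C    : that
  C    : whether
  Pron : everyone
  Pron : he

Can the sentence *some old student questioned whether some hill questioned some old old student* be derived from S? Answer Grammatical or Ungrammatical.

S
  NP
    Det: some
    AP
      Adj: old
    N: student
  VP
    V: questioned
    CP
      C: whether
      S
        NP
          Det: some
          N: hill
        VP
          V: questioned
          NP
            Det: some
            AP
              Adj: old
              AP
                Adj: old
            N: student
Each bracket corresponds to one application of a listed rule, so the string is derivable from S.

Grammatical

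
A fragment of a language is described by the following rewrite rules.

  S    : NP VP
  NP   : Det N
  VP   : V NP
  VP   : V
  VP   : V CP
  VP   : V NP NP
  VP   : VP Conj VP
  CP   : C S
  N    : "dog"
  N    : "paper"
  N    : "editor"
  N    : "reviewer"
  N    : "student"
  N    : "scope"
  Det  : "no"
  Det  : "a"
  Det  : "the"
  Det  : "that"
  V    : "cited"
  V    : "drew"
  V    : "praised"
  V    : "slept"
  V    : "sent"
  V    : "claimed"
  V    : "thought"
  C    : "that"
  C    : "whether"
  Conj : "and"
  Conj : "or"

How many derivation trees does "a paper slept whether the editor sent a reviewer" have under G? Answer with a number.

1

[S [NP [Det a] [N paper]] [VP [V slept] [CP [C whether] [S [NP [Det the] [N editor]] [VP [V sent] [NP [Det a] [N reviewer]]]]]]]
No rule offers an alternative attachment or grouping for any span, so this is the only derivation.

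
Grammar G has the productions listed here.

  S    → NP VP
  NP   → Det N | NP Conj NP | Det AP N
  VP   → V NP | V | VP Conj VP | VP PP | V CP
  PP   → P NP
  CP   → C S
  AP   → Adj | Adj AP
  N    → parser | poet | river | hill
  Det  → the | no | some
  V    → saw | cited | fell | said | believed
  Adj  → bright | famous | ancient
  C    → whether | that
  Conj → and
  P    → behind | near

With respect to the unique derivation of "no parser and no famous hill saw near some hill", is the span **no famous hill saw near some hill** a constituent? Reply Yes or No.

No

[S [NP [NP [Det no] [N parser]] [Conj and] [NP [Det no] [AP [Adj famous]] [N hill]]] [VP [VP [V saw]] [PP [P near] [NP [Det some] [N hill]]]]]
The smallest constituent containing 'no famous hill saw near some hill' is the S spanning 'no parser and no famous hill saw near some hill'; no single node in the tree dominates exactly the given words.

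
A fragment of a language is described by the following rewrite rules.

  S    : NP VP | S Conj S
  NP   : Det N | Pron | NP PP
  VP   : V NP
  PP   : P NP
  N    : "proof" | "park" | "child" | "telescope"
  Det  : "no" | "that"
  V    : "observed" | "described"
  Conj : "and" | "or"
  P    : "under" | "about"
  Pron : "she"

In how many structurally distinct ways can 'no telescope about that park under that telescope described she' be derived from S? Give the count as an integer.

2

The two bracketings:
[S [NP [NP [Det no] [N telescope]] [PP [P about] [NP [NP [Det that] [N park]] [PP [P under] [NP [Det that] [N telescope]]]]]] [VP [V described] [NP [Pron she]]]]
[S [NP [NP [NP [Det no] [N telescope]] [PP [P about] [NP [Det that] [N park]]]] [PP [P under] [NP [Det that] [N telescope]]]] [VP [V described] [NP [Pron she]]]]
The trees differ in how a recursive rule is bracketed over the same span.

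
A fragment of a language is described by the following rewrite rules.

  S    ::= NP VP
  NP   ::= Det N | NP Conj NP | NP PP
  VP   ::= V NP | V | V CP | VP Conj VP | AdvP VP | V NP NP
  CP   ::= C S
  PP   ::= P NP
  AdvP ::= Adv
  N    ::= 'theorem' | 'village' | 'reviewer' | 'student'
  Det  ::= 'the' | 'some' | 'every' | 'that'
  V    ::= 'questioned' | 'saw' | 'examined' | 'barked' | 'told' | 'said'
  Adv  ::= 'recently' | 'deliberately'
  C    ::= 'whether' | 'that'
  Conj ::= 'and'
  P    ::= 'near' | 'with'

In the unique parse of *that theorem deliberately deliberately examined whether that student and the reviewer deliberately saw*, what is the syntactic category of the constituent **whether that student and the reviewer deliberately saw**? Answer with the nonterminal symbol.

CP

S
  NP
    Det: that
    N: theorem
  VP
    AdvP
      Adv: deliberately
    VP
      AdvP
        Adv: deliberately
      VP
        V: examined
        CP
          C: whether
          S
            NP
              NP
                Det: that
                N: student
              Conj: and
              NP
                Det: the
                N: reviewer
            VP
              AdvP
                Adv: deliberately
              VP
                V: saw
The span 'whether that student and the reviewer deliberately saw' is the CP node built by CP → C S.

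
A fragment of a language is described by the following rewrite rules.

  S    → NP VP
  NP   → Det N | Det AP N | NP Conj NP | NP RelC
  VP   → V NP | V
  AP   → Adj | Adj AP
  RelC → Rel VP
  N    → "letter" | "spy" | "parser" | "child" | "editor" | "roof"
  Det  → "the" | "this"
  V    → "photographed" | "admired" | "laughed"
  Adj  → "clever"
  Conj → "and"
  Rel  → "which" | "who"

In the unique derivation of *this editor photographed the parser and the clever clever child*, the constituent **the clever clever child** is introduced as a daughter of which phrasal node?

NP

S
  NP
    Det: this
    N: editor
  VP
    V: photographed
    NP
      NP
        Det: the
        N: parser
      Conj: and
      NP
        Det: the
        AP
          Adj: clever
          AP
            Adj: clever
        N: child
The span 'the clever clever child' is the NP node built by NP → Det AP N.
Its mother is the NP built by NP → NP Conj NP.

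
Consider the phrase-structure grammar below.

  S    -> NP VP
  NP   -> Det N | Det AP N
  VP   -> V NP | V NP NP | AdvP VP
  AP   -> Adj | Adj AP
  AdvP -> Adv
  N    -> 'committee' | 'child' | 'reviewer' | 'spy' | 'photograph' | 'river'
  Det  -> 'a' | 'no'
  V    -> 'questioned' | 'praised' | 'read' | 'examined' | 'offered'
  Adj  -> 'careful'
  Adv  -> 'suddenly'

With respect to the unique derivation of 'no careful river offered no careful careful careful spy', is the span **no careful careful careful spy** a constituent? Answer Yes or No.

Yes

[S [NP [Det no] [AP [Adj careful]] [N river]] [VP [V offered] [NP [Det no] [AP [Adj careful] [AP [Adj careful] [AP [Adj careful]]]] [N spy]]]]
The words 'no careful careful careful spy' are exhaustively dominated by a single NP node (built by NP → Det AP N), so they form a constituent.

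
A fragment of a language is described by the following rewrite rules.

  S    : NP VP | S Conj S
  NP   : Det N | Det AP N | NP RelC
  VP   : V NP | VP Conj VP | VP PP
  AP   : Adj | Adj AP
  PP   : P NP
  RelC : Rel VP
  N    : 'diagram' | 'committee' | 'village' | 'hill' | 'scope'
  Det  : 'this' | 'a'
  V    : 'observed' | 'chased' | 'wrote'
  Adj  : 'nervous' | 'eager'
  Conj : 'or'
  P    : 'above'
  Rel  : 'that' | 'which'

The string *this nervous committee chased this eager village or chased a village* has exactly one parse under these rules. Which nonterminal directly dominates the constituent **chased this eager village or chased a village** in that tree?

[S [NP [Det this] [AP [Adj nervous]] [N committee]] [VP [VP [V chased] [NP [Det this] [AP [Adj eager]] [N village]]] [Conj or] [VP [V chased] [NP [Det a] [N village]]]]]
The span 'chased this eager village or chased a village' is the VP node built by VP → VP Conj VP.
Its mother is the S built by S → NP VP.

S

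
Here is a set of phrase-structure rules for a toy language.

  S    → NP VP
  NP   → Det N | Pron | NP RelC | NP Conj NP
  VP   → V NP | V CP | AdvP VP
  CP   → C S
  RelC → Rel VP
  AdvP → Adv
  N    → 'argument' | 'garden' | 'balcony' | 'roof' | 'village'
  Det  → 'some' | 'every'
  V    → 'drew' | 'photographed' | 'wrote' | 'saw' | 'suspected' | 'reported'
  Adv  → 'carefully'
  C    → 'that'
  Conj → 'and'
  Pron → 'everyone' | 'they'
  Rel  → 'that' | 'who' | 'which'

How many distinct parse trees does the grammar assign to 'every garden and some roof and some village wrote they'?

The two bracketings:
[S [NP [NP [Det every] [N garden]] [Conj and] [NP [NP [Det some] [N roof]] [Conj and] [NP [Det some] [N village]]]] [VP [V wrote] [NP [Pron they]]]]
[S [NP [NP [NP [Det every] [N garden]] [Conj and] [NP [Det some] [N roof]]] [Conj and] [NP [Det some] [N village]]] [VP [V wrote] [NP [Pron they]]]]
The trees differ in how a recursive rule is bracketed over the same span.

2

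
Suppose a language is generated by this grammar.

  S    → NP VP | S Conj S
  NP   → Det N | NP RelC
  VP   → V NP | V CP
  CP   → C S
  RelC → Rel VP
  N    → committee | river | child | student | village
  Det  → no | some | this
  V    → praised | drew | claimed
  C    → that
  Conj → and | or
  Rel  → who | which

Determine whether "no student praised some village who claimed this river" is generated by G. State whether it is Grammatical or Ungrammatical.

S
  NP
    Det: no
    N: student
  VP
    V: praised
    NP
      NP
        Det: some
        N: village
      RelC
        Rel: who
        VP
          V: claimed
          NP
            Det: this
            N: river
The bracketing above is licensed at every node by one of the given productions, with S at the root.

Grammatical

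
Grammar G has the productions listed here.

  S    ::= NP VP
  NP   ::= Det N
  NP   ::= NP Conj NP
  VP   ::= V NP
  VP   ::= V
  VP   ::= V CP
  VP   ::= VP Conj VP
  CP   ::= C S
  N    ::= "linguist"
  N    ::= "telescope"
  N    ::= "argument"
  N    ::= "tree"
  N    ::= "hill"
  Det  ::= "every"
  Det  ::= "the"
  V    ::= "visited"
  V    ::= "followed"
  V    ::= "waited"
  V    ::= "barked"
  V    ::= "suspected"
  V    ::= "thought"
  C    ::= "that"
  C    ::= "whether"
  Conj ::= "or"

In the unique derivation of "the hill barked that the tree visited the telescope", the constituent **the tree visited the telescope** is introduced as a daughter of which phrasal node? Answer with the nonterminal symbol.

S
  NP
    Det: the
    N: hill
  VP
    V: barked
    CP
      C: that
      S
        NP
          Det: the
          N: tree
        VP
          V: visited
          NP
            Det: the
            N: telescope
The span 'the tree visited the telescope' is the S node built by S → NP VP.
Its mother is the CP built by CP → C S.

CP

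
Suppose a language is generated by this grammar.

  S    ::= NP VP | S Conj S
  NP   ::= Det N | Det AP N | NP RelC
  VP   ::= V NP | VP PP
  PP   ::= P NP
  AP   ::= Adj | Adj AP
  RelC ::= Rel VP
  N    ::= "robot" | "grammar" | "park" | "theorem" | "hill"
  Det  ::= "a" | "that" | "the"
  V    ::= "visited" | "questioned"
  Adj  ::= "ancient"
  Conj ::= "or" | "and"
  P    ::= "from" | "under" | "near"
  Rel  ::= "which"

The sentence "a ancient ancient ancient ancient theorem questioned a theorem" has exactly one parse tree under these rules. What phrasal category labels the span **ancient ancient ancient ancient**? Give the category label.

S
  NP
    Det: a
    AP
      Adj: ancient
      AP
        Adj: ancient
        AP
          Adj: ancient
          AP
            Adj: ancient
    N: theorem
  VP
    V: questioned
    NP
      Det: a
      N: theorem
The span 'ancient ancient ancient ancient' is the AP node built by AP → Adj AP.

AP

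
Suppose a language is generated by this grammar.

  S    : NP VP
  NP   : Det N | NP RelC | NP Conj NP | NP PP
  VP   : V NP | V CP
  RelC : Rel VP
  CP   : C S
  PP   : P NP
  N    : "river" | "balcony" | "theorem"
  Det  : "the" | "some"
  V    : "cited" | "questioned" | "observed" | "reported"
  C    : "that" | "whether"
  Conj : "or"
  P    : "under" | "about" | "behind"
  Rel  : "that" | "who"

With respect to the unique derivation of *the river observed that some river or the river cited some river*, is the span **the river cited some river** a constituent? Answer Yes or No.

[S [NP [Det the] [N river]] [VP [V observed] [CP [C that] [S [NP [NP [Det some] [N river]] [Conj or] [NP [Det the] [N river]]] [VP [V cited] [NP [Det some] [N river]]]]]]]
The smallest constituent containing 'the river cited some river' is the S spanning 'some river or the river cited some river'; no single node in the tree dominates exactly the given words.

No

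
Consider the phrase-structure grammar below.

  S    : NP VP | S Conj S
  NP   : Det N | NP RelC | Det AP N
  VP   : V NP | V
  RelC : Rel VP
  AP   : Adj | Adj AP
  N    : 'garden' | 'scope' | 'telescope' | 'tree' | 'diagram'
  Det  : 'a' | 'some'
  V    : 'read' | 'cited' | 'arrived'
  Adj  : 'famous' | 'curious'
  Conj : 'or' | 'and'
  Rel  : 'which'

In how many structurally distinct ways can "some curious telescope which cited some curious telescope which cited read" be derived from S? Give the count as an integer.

2

The two bracketings:
[S [NP [NP [Det some] [AP [Adj curious]] [N telescope]] [RelC [Rel which] [VP [V cited] [NP [NP [Det some] [AP [Adj curious]] [N telescope]] [RelC [Rel which] [VP [V cited]]]]]]] [VP [V read]]]
[S [NP [NP [NP [Det some] [AP [Adj curious]] [N telescope]] [RelC [Rel which] [VP [V cited] [NP [Det some] [AP [Adj curious]] [N telescope]]]]] [RelC [Rel which] [VP [V cited]]]] [VP [V read]]]
The trees differ in how a recursive rule is bracketed over the same span.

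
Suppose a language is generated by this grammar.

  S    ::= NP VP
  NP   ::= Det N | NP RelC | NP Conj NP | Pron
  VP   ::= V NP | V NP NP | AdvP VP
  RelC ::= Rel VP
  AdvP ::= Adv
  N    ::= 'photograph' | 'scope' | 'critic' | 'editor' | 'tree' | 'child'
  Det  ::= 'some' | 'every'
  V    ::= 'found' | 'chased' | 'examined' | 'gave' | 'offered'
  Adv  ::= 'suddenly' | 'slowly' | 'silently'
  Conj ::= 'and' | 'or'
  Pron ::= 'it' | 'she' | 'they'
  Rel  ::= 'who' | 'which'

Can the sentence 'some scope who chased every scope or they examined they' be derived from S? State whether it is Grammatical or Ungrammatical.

Grammatical

[S [NP [NP [Det some] [N scope]] [RelC [Rel who] [VP [V chased] [NP [NP [Det every] [N scope]] [Conj or] [NP [Pron they]]]]]] [VP [V examined] [NP [Pron they]]]]
The bracketing above is licensed at every node by one of the given productions, with S at the root.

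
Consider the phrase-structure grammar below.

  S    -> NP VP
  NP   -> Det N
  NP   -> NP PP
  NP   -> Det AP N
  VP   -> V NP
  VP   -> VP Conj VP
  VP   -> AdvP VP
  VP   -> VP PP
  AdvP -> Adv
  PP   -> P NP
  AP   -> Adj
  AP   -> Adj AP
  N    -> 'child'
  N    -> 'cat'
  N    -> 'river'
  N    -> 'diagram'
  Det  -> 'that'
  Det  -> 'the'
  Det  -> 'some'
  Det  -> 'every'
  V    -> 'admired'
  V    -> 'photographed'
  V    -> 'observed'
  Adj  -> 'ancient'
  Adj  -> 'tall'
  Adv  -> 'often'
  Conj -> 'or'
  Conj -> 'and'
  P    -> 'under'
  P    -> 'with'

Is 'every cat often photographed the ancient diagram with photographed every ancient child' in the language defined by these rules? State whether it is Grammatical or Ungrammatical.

A P word can never sit immediately before a V word in any string this grammar generates, so the substring 'with photographed' rules out a derivation.

Ungrammatical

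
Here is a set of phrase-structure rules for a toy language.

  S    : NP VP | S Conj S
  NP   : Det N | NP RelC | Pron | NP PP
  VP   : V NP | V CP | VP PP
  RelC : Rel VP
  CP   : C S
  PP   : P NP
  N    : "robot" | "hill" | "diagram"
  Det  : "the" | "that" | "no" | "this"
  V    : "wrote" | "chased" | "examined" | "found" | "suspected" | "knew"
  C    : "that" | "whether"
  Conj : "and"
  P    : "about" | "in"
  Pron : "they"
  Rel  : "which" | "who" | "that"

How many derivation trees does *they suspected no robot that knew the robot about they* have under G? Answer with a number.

Two of the 4 distinct bracketings:
[S [NP [Pron they]] [VP [V suspected] [NP [NP [Det no] [N robot]] [RelC [Rel that] [VP [V knew] [NP [NP [Det the] [N robot]] [PP [P about] [NP [Pron they]]]]]]]]]
[S [NP [Pron they]] [VP [V suspected] [NP [NP [Det no] [N robot]] [RelC [Rel that] [VP [VP [V knew] [NP [Det the] [N robot]]] [PP [P about] [NP [Pron they]]]]]]]]
The difference turns on whether NP → NP PP is used at the relevant span, versus an alternative expansion of NP.

4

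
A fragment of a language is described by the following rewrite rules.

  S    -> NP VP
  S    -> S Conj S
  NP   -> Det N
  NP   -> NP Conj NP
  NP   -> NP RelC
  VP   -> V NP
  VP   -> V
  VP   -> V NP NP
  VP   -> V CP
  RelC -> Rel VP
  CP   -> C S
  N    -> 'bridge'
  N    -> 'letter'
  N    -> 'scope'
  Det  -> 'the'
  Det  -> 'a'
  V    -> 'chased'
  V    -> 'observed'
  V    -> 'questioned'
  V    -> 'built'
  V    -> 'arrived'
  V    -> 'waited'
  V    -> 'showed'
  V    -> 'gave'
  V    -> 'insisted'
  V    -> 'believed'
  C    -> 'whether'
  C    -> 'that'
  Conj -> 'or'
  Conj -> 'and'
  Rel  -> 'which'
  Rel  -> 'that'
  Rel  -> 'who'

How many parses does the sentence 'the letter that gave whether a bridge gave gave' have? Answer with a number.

[S [NP [NP [Det the] [N letter]] [RelC [Rel that] [VP [V gave] [CP [C whether] [S [NP [Det a] [N bridge]] [VP [V gave]]]]]]] [VP [V gave]]]
No rule offers an alternative attachment or grouping for any span, so this is the only derivation.

1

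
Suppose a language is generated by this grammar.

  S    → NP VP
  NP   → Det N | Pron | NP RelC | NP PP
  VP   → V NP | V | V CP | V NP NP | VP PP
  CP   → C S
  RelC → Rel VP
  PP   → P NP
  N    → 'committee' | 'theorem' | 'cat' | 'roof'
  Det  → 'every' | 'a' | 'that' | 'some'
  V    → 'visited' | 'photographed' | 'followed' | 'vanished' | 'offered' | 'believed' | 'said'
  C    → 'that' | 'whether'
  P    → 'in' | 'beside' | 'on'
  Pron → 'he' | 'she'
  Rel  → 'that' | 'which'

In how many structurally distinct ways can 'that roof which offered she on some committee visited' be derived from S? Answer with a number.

3

Two of the 3 distinct bracketings:
[S [NP [NP [Det that] [N roof]] [RelC [Rel which] [VP [V offered] [NP [NP [Pron she]] [PP [P on] [NP [Det some] [N committee]]]]]]] [VP [V visited]]]
[S [NP [NP [Det that] [N roof]] [RelC [Rel which] [VP [VP [V offered] [NP [Pron she]]] [PP [P on] [NP [Det some] [N committee]]]]]] [VP [V visited]]]
The difference turns on whether NP → NP PP is used at the relevant span, versus an alternative expansion of NP.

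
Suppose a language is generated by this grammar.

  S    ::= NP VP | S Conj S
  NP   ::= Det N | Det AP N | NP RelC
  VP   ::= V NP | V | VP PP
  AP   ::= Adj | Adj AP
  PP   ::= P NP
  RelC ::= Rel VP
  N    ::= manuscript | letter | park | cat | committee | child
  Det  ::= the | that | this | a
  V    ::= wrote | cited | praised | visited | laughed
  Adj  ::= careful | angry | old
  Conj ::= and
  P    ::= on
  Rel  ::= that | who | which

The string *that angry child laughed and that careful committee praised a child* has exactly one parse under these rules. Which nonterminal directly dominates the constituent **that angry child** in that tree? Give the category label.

[S [S [NP [Det that] [AP [Adj angry]] [N child]] [VP [V laughed]]] [Conj and] [S [NP [Det that] [AP [Adj careful]] [N committee]] [VP [V praised] [NP [Det a] [N child]]]]]
The span 'that angry child' is the NP node built by NP → Det AP N.
Its mother is the S built by S → NP VP.

S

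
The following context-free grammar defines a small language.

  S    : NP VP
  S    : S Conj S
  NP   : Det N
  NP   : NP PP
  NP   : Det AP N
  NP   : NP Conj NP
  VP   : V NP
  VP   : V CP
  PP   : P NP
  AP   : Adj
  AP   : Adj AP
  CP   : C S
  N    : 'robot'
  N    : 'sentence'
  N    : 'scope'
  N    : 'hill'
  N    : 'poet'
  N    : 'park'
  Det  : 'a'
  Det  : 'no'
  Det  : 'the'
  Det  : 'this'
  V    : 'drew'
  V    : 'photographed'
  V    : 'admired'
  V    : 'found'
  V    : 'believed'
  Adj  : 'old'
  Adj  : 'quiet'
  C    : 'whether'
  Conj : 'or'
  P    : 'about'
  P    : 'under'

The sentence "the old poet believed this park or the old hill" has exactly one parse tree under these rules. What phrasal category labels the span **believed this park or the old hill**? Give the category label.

VP

[S [NP [Det the] [AP [Adj old]] [N poet]] [VP [V believed] [NP [NP [Det this] [N park]] [Conj or] [NP [Det the] [AP [Adj old]] [N hill]]]]]
The span 'believed this park or the old hill' is the VP node built by VP → V NP.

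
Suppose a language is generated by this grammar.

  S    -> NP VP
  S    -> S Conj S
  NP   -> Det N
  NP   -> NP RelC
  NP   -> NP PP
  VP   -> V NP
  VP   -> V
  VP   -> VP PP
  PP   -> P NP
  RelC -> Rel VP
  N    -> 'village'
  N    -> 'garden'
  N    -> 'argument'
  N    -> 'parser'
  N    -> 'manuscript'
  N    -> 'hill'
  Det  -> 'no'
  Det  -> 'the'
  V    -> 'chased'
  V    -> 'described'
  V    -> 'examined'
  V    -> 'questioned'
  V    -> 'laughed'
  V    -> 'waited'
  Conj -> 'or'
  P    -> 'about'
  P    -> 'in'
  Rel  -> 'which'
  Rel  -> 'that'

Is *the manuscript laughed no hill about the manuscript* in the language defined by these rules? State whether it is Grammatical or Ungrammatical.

S
  NP
    Det: the
    N: manuscript
  VP
    V: laughed
    NP
      NP
        Det: no
        N: hill
      PP
        P: about
        NP
          Det: the
          N: manuscript
Each bracket corresponds to one application of a listed rule, so the string is derivable from S.

Grammatical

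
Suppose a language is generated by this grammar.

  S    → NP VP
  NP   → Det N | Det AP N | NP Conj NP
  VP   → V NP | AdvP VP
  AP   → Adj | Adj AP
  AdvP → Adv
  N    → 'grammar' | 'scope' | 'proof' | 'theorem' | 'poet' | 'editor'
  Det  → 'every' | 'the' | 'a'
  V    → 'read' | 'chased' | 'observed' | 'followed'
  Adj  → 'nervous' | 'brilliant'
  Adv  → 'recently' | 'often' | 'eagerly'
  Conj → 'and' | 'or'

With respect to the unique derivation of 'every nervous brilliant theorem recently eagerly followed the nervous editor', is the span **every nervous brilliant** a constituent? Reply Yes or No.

[S [NP [Det every] [AP [Adj nervous] [AP [Adj brilliant]]] [N theorem]] [VP [AdvP [Adv recently]] [VP [AdvP [Adv eagerly]] [VP [V followed] [NP [Det the] [AP [Adj nervous]] [N editor]]]]]]
The smallest constituent containing 'every nervous brilliant' is the NP spanning 'every nervous brilliant theorem'; no single node in the tree dominates exactly the given words.

No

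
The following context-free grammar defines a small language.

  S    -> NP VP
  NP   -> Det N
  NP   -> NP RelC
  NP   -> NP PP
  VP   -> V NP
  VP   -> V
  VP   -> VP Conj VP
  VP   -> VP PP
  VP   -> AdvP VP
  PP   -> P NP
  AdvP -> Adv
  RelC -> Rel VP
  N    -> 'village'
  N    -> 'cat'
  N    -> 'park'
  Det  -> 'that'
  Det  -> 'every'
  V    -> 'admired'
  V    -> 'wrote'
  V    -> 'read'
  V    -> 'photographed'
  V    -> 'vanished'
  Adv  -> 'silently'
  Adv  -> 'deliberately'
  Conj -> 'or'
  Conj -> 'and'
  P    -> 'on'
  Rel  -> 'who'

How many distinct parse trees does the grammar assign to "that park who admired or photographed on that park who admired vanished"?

Two of the 6 distinct bracketings:
[S [NP [NP [Det that] [N park]] [RelC [Rel who] [VP [VP [V admired]] [Conj or] [VP [VP [V photographed]] [PP [P on] [NP [NP [Det that] [N park]] [RelC [Rel who] [VP [V admired]]]]]]]]] [VP [V vanished]]]
[S [NP [NP [Det that] [N park]] [RelC [Rel who] [VP [VP [VP [V admired]] [Conj or] [VP [V photographed]]] [PP [P on] [NP [NP [Det that] [N park]] [RelC [Rel who] [VP [V admired]]]]]]]] [VP [V vanished]]]
The trees differ in how a recursive rule is bracketed over the same span.

6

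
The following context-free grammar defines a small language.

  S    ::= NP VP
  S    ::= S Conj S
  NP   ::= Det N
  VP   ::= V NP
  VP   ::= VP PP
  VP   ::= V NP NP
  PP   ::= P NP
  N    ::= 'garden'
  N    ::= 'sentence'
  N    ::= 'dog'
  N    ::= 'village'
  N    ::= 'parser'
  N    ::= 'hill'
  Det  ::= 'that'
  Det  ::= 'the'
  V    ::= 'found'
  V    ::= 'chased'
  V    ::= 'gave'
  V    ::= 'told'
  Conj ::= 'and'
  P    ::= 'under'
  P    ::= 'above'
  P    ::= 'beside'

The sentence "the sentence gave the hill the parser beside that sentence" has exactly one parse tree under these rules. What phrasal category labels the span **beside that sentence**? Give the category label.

S
  NP
    Det: the
    N: sentence
  VP
    VP
      V: gave
      NP
        Det: the
        N: hill
      NP
        Det: the
        N: parser
    PP
      P: beside
      NP
        Det: that
        N: sentence
The span 'beside that sentence' is the PP node built by PP → P NP.

PP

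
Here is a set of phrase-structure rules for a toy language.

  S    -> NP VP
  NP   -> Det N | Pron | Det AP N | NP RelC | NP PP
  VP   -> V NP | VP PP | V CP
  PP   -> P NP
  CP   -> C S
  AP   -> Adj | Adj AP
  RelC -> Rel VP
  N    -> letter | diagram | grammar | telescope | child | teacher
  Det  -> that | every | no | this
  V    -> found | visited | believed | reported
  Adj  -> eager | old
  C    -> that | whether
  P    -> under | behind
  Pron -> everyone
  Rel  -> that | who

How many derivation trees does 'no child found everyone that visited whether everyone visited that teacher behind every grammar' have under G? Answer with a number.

5

Two of the 5 distinct bracketings:
[S [NP [Det no] [N child]] [VP [V found] [NP [NP [Pron everyone]] [RelC [Rel that] [VP [VP [V visited] [CP [C whether] [S [NP [Pron everyone]] [VP [V visited] [NP [Det that] [N teacher]]]]]] [PP [P behind] [NP [Det every] [N grammar]]]]]]]]
[S [NP [Det no] [N child]] [VP [V found] [NP [NP [Pron everyone]] [RelC [Rel that] [VP [V visited] [CP [C whether] [S [NP [Pron everyone]] [VP [V visited] [NP [NP [Det that] [N teacher]] [PP [P behind] [NP [Det every] [N grammar]]]]]]]]]]]]
The difference turns on whether NP → NP PP is used at the relevant span, versus an alternative expansion of NP.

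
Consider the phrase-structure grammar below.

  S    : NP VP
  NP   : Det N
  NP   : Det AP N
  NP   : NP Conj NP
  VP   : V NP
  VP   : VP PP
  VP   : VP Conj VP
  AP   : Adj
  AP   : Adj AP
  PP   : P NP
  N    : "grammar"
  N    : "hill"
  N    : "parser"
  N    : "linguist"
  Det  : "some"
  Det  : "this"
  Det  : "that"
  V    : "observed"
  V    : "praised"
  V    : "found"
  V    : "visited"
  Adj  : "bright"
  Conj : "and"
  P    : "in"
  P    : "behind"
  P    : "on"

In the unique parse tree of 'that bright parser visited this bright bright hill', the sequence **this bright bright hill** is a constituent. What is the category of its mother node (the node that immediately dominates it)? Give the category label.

VP

[S [NP [Det that] [AP [Adj bright]] [N parser]] [VP [V visited] [NP [Det this] [AP [Adj bright] [AP [Adj bright]]] [N hill]]]]
The span 'this bright bright hill' is the NP node built by NP → Det AP N.
Its mother is the VP built by VP → V NP.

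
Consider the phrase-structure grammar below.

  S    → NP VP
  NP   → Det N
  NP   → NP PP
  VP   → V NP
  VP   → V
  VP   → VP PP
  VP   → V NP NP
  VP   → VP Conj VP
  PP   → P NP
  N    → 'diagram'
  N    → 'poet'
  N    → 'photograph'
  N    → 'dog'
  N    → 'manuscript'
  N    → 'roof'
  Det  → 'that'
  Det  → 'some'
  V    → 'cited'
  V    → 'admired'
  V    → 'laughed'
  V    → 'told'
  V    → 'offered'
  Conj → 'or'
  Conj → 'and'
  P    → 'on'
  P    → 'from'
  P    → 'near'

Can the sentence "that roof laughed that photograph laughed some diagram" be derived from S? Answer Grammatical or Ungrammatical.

For S → NP VP, the only prefix that parses as NP is 'that roof', but the remainder 'laughed that photograph laughed some diagram' is not a VP under these rules.

Ungrammatical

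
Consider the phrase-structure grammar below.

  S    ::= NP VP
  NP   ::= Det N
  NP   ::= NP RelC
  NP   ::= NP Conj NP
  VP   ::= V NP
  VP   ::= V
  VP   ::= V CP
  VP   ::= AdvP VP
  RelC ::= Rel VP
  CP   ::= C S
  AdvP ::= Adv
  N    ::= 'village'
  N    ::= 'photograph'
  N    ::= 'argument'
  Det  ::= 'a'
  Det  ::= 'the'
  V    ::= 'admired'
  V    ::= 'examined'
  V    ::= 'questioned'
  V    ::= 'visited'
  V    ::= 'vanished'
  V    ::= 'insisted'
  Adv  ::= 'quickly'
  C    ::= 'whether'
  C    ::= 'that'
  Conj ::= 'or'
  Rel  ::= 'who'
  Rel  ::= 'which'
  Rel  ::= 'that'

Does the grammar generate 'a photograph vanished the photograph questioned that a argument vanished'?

Ungrammatical

For S → NP VP, the only prefix that parses as NP is 'a photograph', but the remainder 'vanished the photograph questioned that a argument vanished' is not a VP under these rules.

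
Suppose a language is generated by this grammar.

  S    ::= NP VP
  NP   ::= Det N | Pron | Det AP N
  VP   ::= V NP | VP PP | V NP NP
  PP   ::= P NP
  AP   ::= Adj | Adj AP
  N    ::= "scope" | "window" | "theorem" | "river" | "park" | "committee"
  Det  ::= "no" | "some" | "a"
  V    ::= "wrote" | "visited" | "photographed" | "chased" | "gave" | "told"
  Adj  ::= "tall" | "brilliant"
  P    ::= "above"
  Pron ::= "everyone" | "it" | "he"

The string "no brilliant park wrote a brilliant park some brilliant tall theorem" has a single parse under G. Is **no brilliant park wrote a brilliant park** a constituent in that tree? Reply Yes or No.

[S [NP [Det no] [AP [Adj brilliant]] [N park]] [VP [V wrote] [NP [Det a] [AP [Adj brilliant]] [N park]] [NP [Det some] [AP [Adj brilliant] [AP [Adj tall]]] [N theorem]]]]
The smallest constituent containing 'no brilliant park wrote a brilliant park' is the S spanning 'no brilliant park wrote a brilliant park some brilliant tall theorem'; no single node in the tree dominates exactly the given words.

No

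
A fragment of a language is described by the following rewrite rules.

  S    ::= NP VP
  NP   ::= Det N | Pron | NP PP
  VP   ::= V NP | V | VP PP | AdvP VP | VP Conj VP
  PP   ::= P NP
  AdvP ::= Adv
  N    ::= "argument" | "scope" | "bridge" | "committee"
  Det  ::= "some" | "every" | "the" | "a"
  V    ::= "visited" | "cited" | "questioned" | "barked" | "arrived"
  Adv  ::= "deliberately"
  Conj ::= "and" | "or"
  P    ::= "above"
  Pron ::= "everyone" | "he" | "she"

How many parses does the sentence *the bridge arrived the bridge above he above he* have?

5

Two of the 5 distinct bracketings:
[S [NP [Det the] [N bridge]] [VP [V arrived] [NP [NP [Det the] [N bridge]] [PP [P above] [NP [NP [Pron he]] [PP [P above] [NP [Pron he]]]]]]]]
[S [NP [Det the] [N bridge]] [VP [V arrived] [NP [NP [NP [Det the] [N bridge]] [PP [P above] [NP [Pron he]]]] [PP [P above] [NP [Pron he]]]]]]
The trees differ in how a recursive rule is bracketed over the same span.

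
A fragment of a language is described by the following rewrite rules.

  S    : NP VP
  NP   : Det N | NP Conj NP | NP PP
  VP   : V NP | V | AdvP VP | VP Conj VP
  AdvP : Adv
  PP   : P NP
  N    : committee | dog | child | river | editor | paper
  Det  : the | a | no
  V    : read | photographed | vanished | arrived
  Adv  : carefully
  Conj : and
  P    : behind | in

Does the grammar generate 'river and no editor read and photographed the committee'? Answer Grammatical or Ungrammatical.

For S → NP VP, no prefix of the string parses as an NP.

Ungrammatical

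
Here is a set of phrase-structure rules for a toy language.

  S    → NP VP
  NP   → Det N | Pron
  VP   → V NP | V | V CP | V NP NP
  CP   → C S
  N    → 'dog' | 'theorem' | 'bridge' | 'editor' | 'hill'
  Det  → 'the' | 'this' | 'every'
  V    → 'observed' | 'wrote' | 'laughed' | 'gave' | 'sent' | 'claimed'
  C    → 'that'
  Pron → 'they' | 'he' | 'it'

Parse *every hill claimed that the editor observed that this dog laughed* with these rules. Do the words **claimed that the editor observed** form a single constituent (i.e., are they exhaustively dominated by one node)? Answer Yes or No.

No

[S [NP [Det every] [N hill]] [VP [V claimed] [CP [C that] [S [NP [Det the] [N editor]] [VP [V observed] [CP [C that] [S [NP [Det this] [N dog]] [VP [V laughed]]]]]]]]]
The smallest constituent containing 'claimed that the editor observed' is the VP spanning 'claimed that the editor observed that this dog laughed'; no single node in the tree dominates exactly the given words.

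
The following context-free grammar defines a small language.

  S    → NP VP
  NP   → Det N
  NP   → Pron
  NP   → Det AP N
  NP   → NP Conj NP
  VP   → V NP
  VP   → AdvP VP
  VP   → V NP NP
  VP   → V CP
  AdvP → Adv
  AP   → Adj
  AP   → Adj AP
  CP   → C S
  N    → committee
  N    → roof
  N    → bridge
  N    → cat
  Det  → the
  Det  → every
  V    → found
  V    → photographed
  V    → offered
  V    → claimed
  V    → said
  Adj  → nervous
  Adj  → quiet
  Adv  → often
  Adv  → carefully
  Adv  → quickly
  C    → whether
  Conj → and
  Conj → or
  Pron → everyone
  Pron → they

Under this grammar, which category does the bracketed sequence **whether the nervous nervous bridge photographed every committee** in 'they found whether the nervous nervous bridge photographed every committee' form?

S
  NP
    Pron: they
  VP
    V: found
    CP
      C: whether
      S
        NP
          Det: the
          AP
            Adj: nervous
            AP
              Adj: nervous
          N: bridge
        VP
          V: photographed
          NP
            Det: every
            N: committee
The span 'whether the nervous nervous bridge photographed every committee' is the CP node built by CP → C S.

CP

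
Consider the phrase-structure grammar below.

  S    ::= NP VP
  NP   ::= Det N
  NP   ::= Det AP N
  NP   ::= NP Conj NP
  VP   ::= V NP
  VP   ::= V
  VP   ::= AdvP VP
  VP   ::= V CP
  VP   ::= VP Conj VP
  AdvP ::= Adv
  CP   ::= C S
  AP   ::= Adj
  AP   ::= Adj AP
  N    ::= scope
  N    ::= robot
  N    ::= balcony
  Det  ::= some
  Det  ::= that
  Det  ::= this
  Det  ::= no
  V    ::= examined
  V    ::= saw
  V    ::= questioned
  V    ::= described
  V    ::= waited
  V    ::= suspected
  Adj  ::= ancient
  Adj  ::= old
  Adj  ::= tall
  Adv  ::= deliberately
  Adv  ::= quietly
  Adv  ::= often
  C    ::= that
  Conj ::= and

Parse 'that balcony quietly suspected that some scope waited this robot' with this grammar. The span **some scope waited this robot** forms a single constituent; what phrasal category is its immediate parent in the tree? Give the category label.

[S [NP [Det that] [N balcony]] [VP [AdvP [Adv quietly]] [VP [V suspected] [CP [C that] [S [NP [Det some] [N scope]] [VP [V waited] [NP [Det this] [N robot]]]]]]]]
The span 'some scope waited this robot' is the S node built by S → NP VP.
Its mother is the CP built by CP → C S.

CP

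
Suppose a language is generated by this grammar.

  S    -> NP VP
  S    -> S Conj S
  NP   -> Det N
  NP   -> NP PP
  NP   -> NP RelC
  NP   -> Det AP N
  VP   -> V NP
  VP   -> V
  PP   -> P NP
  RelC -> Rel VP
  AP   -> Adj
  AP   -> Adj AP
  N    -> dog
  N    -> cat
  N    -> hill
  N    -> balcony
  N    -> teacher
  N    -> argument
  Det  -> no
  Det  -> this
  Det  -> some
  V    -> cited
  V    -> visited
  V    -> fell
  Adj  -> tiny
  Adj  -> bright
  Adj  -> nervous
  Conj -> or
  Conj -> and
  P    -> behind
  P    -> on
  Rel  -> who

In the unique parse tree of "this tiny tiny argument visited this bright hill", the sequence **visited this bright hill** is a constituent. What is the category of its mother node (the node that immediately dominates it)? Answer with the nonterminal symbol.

S

S
  NP
    Det: this
    AP
      Adj: tiny
      AP
        Adj: tiny
    N: argument
  VP
    V: visited
    NP
      Det: this
      AP
        Adj: bright
      N: hill
The span 'visited this bright hill' is the VP node built by VP → V NP.
Its mother is the S built by S → NP VP.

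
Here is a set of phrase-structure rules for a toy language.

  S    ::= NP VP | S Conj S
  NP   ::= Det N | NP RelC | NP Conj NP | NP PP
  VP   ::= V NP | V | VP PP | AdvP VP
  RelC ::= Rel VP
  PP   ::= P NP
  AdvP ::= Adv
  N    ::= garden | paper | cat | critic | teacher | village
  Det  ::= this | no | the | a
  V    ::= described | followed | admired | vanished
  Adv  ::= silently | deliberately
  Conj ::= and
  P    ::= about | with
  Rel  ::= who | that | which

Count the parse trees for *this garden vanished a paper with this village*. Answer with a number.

The two bracketings:
[S [NP [Det this] [N garden]] [VP [V vanished] [NP [NP [Det a] [N paper]] [PP [P with] [NP [Det this] [N village]]]]]]
[S [NP [Det this] [N garden]] [VP [VP [V vanished] [NP [Det a] [N paper]]] [PP [P with] [NP [Det this] [N village]]]]]
The difference turns on whether NP → NP PP is used at the relevant span, versus an alternative expansion of NP.

2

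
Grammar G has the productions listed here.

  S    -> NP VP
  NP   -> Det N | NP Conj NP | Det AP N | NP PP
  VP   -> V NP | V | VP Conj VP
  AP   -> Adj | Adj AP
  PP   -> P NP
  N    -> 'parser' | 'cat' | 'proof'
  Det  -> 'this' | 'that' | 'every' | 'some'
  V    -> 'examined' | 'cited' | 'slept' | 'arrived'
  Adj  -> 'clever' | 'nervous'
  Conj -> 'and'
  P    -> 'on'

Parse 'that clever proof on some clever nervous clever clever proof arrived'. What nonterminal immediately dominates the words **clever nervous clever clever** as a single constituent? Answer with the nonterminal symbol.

AP

S
  NP
    NP
      Det: that
      AP
        Adj: clever
      N: proof
    PP
      P: on
      NP
        Det: some
        AP
          Adj: clever
          AP
            Adj: nervous
            AP
              Adj: clever
              AP
                Adj: clever
        N: proof
  VP
    V: arrived
The span 'clever nervous clever clever' is the AP node built by AP → Adj AP.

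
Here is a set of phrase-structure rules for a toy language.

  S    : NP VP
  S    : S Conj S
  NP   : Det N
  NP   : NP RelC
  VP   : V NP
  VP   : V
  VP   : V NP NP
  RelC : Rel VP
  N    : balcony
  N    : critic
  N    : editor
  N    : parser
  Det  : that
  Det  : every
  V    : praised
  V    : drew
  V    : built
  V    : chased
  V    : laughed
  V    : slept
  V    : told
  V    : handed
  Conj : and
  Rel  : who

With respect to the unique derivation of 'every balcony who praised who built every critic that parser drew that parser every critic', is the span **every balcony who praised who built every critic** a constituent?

No

[S [NP [NP [NP [Det every] [N balcony]] [RelC [Rel who] [VP [V praised]]]] [RelC [Rel who] [VP [V built] [NP [Det every] [N critic]] [NP [Det that] [N parser]]]]] [VP [V drew] [NP [Det that] [N parser]] [NP [Det every] [N critic]]]]
The smallest constituent containing 'every balcony who praised who built every critic' is the NP spanning 'every balcony who praised who built every critic that parser'; no single node in the tree dominates exactly the given words.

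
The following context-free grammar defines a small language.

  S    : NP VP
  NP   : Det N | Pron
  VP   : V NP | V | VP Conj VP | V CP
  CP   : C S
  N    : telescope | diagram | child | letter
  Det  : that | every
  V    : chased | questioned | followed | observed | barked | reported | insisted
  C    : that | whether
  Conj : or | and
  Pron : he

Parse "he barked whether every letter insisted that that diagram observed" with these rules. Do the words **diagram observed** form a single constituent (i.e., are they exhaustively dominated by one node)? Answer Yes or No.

No

[S [NP [Pron he]] [VP [V barked] [CP [C whether] [S [NP [Det every] [N letter]] [VP [V insisted] [CP [C that] [S [NP [Det that] [N diagram]] [VP [V observed]]]]]]]]]
The smallest constituent containing 'diagram observed' is the S spanning 'that diagram observed'; no single node in the tree dominates exactly the given words.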